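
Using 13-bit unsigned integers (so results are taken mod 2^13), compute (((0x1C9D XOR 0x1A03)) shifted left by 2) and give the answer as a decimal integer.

6776

0x1C9D = 1110010011101
0x1A03 = 1101000000011
→ XOR → 0011010011110 = 1694
→ shifted left by 2 (mod 2^13) → 1101001111000 = 6776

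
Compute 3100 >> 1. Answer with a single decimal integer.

1550

3100 = 110000011100
shift right by 1 → 011000001110 = 1550
(equivalently, floor(3100 / 2))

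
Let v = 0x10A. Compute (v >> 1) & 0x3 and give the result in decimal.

1

v = 000100001010
Shift right by 1: 00010000101
Mask low 2 bits: 01 = 1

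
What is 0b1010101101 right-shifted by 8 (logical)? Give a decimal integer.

x = 1010101101
shift right by 8 → 0000000010 = 2
(equivalently, floor(685 / 256))

2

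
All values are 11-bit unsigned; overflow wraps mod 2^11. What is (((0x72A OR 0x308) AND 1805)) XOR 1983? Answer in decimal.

0x72A = 11100101010
0x308 = 01100001000
→ OR → 11100101010 = 1834
1805 = 11100001101
→ AND → 11100001000 = 1800
1983 = 11110111111
→ XOR → 00010110111 = 183

183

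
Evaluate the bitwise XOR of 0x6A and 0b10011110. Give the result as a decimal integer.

244

0x6A = 01101010
b = 10011110
XOR → 11110100 = 244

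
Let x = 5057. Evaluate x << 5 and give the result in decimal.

161824

5057 = 000001001111000001
shift left by 5 → 100111100000100000 = 161824
(equivalently, 5057 × 2^5 = 5057 × 32)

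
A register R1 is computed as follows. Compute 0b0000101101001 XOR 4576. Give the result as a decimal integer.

a = 0000101101001
4576 = 1000111100000
XOR → 1000010001001 = 4233

4233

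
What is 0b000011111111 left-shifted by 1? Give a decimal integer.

510

x = 011111111
shift left by 1 → 111111110 = 510
(equivalently, 255 × 2^1 = 255 × 2)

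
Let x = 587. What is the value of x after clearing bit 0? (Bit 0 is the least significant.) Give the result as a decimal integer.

586

x = 1001001011
bit 0 is currently 1; clear it via x & ~(1 << 0) = x & ~1
→ 1001001010 = 586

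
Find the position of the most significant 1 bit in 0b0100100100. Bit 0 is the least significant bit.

0b0100100100 = 100100100
The topmost 1 is at position 8 (since 2^8 = 256 ≤ 292 < 512).

8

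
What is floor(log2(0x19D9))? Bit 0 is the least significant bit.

12

0x19D9 = 1100111011001
The topmost 1 is at position 12 (since 2^12 = 4096 ≤ 6617 < 8192).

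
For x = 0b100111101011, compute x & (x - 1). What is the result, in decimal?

x = 100111101011 = 2539
x - 1 = 100111101010
AND   = 100111101010 = 2538
(x & (x - 1) clears the lowest set bit of x.)

2538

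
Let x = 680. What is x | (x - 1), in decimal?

x = 1010101000 = 680
x - 1 = 1010100111
OR    = 1010101111 = 687
(x | (x - 1) sets all bits below the lowest set bit.)

687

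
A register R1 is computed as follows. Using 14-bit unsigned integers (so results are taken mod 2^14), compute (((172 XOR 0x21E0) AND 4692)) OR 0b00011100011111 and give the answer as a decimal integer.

1887

172 = 00000010101100
0x21E0 = 10000111100000
→ XOR → 10000101001100 = 8524
4692 = 01001001010100
→ AND → 00000001000100 = 68
0b00011100011111 = 00011100011111
→ OR → 00011101011111 = 1887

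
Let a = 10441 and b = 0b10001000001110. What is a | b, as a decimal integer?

10441 = 10100011001001
b = 10001000001110
 OR → 10101011001111 = 10959

10959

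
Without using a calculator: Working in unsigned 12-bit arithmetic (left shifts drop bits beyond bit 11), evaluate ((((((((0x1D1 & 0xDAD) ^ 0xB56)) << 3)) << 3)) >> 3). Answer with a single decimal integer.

0x1D1 = 000111010001
0xDAD = 110110101101
→ & → 000110000001 = 385
0xB56 = 101101010110
→ ^ → 101011010111 = 2775
→ << 3 (mod 2^12) → 011010111000 = 1720
→ << 3 (mod 2^12) → 010111000000 = 1472
→ >> 3 → 000010111000 = 184

184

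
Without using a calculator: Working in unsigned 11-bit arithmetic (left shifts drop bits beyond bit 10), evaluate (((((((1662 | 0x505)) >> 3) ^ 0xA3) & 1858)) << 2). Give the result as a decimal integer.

256

1662 = 11001111110
0x505 = 10100000101
→ | → 11101111111 = 1919
→ >> 3 → 00011101111 = 239
0xA3 = 00010100011
→ ^ → 00001001100 = 76
1858 = 11101000010
→ & → 00001000000 = 64
→ << 2 (mod 2^11) → 00100000000 = 256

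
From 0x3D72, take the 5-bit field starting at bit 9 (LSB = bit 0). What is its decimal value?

30

v = 0011110101110010
Shift right by 9: 0011110
Mask low 5 bits: 11110 = 30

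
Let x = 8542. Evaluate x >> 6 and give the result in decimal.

8542 = 10000101011110
shift right by 6 → 00000010000101 = 133
(equivalently, floor(8542 / 64))

133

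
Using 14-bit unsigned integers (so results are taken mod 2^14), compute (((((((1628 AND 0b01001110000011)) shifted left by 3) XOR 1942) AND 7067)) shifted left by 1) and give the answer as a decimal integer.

10020

1628 = 00011001011100
0b01001110000011 = 01001110000011
→ AND → 00001000000000 = 512
→ shifted left by 3 (mod 2^14) → 01000000000000 = 4096
1942 = 00011110010110
→ XOR → 01011110010110 = 6038
7067 = 01101110011011
→ AND → 01001110010010 = 5010
→ shifted left by 1 (mod 2^14) → 10011100100100 = 10020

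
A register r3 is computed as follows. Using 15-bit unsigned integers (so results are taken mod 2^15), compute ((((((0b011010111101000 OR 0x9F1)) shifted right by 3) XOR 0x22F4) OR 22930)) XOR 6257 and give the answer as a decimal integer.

26026

0b011010111101000 = 011010111101000
0x9F1 = 000100111110001
→ OR → 011110111111001 = 15865
→ shifted right by 3 → 000011110111111 = 1983
0x22F4 = 010001011110100
→ XOR → 010010101001011 = 9547
22930 = 101100110010010
→ OR → 111110111011011 = 32219
6257 = 001100001110001
→ XOR → 110010110101010 = 26026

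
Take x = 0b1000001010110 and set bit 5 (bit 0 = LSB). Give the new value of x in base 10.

4214

x = 1000001010110
bit 5 is currently 0; set it via x | (1 << 5) = x | 32
→ 1000001110110 = 4214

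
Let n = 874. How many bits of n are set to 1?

874 = 1101101010
Count the 1s: 1 + 1 + 1 + 1 + 1 + 1 = 6

6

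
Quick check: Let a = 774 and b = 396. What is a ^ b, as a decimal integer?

650

774 = 1100000110
396 = 0110001100
XOR → 1010001010 = 650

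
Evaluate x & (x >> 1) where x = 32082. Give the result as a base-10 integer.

15360

x = 111110101010010 = 32082
x>>1 = 011111010101001
AND  = 011110000000000 = 15360
(x & (x >> 1) has a 1 wherever x has two consecutive 1 bits.)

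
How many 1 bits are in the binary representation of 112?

112 = 1110000
Count the 1s: 1 + 1 + 1 = 3

3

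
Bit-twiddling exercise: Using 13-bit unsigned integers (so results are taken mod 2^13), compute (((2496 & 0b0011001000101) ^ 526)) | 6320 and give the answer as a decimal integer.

6910

2496 = 0100111000000
0b0011001000101 = 0011001000101
→ & → 0000001000000 = 64
526 = 0001000001110
→ ^ → 0001001001110 = 590
6320 = 1100010110000
→ | → 1101011111110 = 6910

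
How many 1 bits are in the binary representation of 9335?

9335 = 10010001110111
Count the 1s: 1 + 1 + 1 + 1 + 1 + 1 + 1 + 1 = 8

8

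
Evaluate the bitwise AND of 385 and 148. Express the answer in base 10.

385 = 110000001
148 = 010010100
AND → 010000000 = 128

128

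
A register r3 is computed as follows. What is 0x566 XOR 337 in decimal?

1079

0x566 = 10101100110
337 = 00101010001
XOR → 10000110111 = 1079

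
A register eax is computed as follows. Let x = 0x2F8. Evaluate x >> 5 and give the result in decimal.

23

0x2F8 = 1011111000
shift right by 5 → 0000010111 = 23
(equivalently, floor(760 / 32))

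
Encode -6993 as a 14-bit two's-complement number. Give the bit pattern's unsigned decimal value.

9391

6993 in 14 bits: 01101101010001
Invert: 10010010101110
Add 1:  10010010101111 = 9391
(Check: 2^14 - 6993 = 16384 - 6993 = 9391.)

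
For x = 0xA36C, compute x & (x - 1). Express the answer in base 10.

x = 1010001101101100 = 41836
x - 1 = 1010001101101011
AND   = 1010001101101000 = 41832
(x & (x - 1) clears the lowest set bit of x.)

41832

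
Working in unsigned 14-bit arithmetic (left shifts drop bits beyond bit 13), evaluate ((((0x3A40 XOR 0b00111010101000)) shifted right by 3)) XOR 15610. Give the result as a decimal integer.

14951

0x3A40 = 11101001000000
0b00111010101000 = 00111010101000
→ XOR → 11010011101000 = 13544
→ shifted right by 3 → 00011010011101 = 1693
15610 = 11110011111010
→ XOR → 11101001100111 = 14951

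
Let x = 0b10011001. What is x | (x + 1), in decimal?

155

x = 10011001 = 153
x + 1 = 10011010
OR    = 10011011 = 155
(x | (x + 1) sets the lowest cleared bit.)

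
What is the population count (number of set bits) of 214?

5

214 = 11010110
Count the 1s: 1 + 1 + 1 + 1 + 1 = 5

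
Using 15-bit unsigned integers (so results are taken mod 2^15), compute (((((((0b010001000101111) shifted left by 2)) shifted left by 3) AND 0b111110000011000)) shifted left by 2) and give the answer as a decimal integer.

0b010001000101111 = 010001000101111
→ shifted left by 2 (mod 2^15) → 000100010111100 = 2236
→ shifted left by 3 (mod 2^15) → 100010111100000 = 17888
0b111110000011000 = 111110000011000
→ AND → 100010000000000 = 17408
→ shifted left by 2 (mod 2^15) → 001000000000000 = 4096

4096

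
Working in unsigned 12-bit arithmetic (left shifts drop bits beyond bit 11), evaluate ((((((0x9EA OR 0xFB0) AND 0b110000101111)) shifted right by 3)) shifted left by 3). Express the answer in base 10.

3112

0x9EA = 100111101010
0xFB0 = 111110110000
→ OR → 111111111010 = 4090
0b110000101111 = 110000101111
→ AND → 110000101010 = 3114
→ shifted right by 3 → 000110000101 = 389
→ shifted left by 3 (mod 2^12) → 110000101000 = 3112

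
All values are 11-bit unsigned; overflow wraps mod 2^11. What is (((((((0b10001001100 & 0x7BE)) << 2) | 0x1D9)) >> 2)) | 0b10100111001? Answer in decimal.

0b10001001100 = 10001001100
0x7BE = 11110111110
→ & → 10000001100 = 1036
→ << 2 (mod 2^11) → 00000110000 = 48
0x1D9 = 00111011001
→ | → 00111111001 = 505
→ >> 2 → 00001111110 = 126
0b10100111001 = 10100111001
→ | → 10101111111 = 1407

1407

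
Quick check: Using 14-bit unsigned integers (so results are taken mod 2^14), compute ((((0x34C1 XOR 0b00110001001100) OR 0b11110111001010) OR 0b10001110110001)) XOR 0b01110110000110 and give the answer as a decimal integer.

0x34C1 = 11010011000001
0b00110001001100 = 00110001001100
→ XOR → 11100010001101 = 14477
0b11110111001010 = 11110111001010
→ OR → 11110111001111 = 15823
0b10001110110001 = 10001110110001
→ OR → 11111111111111 = 16383
0b01110110000110 = 01110110000110
→ XOR → 10001001111001 = 8825

8825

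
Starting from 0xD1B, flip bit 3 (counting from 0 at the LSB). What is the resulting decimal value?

3347

x = 110100011011
bit 3 is currently 1; toggle it via x ^ (1 << 3) = x ^ 8
→ 110100010011 = 3347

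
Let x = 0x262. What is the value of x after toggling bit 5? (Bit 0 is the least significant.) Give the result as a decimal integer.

578

x = 01001100010
bit 5 is currently 1; toggle it via x ^ (1 << 5) = x ^ 32
→ 01001000010 = 578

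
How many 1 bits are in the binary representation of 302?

302 = 100101110
Count the 1s: 1 + 1 + 1 + 1 + 1 = 5

5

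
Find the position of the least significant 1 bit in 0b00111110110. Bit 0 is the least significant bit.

0b00111110110 = 111110110
Trailing zeros: 1, so the lowest set bit is bit 1 (value 2).

1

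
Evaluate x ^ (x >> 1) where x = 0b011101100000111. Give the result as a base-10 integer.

x = 11101100000111 = 15111
x>>1 = 01110110000011
XOR  = 10011010000100 = 9860
(x ^ (x >> 1) gives the standard binary-reflected Gray code of x.)

9860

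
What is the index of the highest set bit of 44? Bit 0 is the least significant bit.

5

44 = 101100
The topmost 1 is at position 5 (since 2^5 = 32 ≤ 44 < 64).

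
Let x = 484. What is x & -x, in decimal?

4

x = 111100100 = 484
-x (two's complement) = …000011100
AND   = 000000100 = 4
(x & -x isolates the lowest set bit of x.)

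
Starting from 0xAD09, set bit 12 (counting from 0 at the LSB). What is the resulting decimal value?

48393

x = 1010110100001001
bit 12 is currently 0; set it via x | (1 << 12) = x | 4096
→ 1011110100001001 = 48393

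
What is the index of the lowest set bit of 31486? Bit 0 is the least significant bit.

1

31486 = 111101011111110
Trailing zeros: 1, so the lowest set bit is bit 1 (value 2).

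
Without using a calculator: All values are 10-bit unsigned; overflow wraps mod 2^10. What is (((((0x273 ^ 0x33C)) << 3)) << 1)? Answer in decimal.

0x273 = 1001110011
0x33C = 1100111100
→ ^ → 0101001111 = 335
→ << 3 (mod 2^10) → 1001111000 = 632
→ << 1 (mod 2^10) → 0011110000 = 240

240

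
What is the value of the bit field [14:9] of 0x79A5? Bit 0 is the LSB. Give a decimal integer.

v = 111100110100101
Shift right by 9: 111100
Mask low 6 bits: 111100 = 60

60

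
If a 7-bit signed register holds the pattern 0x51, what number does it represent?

pattern = 1010001 (MSB is 1 ⇒ negative)
Invert: 0101110, add 1 → 0101111 = 47, so the value is -47.
(Equivalently: 81 - 2^7 = 81 - 128 = -47.)

-47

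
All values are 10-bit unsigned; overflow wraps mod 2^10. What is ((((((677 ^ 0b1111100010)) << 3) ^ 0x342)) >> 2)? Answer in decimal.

94

677 = 1010100101
0b1111100010 = 1111100010
→ ^ → 0101000111 = 327
→ << 3 (mod 2^10) → 1000111000 = 568
0x342 = 1101000010
→ ^ → 0101111010 = 378
→ >> 2 → 0001011110 = 94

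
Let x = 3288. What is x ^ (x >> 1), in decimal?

x = 110011011000 = 3288
x>>1 = 011001101100
XOR  = 101010110100 = 2740
(x ^ (x >> 1) gives the standard binary-reflected Gray code of x.)

2740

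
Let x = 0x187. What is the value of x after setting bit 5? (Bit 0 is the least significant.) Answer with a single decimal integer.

423

x = 110000111
bit 5 is currently 0; set it via x | (1 << 5) = x | 32
→ 110100111 = 423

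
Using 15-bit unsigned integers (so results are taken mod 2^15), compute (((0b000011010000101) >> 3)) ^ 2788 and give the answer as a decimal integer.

0b000011010000101 = 000011010000101
→ >> 3 → 000000011010000 = 208
2788 = 000101011100100
→ ^ → 000101000110100 = 2612

2612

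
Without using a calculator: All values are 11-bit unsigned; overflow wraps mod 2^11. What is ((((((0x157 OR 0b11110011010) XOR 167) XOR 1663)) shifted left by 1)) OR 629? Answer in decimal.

639

0x157 = 00101010111
0b11110011010 = 11110011010
→ OR → 11111011111 = 2015
167 = 00010100111
→ XOR → 11101111000 = 1912
1663 = 11001111111
→ XOR → 00100000111 = 263
→ shifted left by 1 (mod 2^11) → 01000001110 = 526
629 = 01001110101
→ OR → 01001111111 = 639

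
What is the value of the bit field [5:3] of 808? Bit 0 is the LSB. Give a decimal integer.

5

v = 1100101000
Shift right by 3: 1100101
Mask low 3 bits: 101 = 5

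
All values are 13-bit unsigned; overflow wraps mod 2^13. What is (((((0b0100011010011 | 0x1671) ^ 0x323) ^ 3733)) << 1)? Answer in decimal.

1674

0b0100011010011 = 0100011010011
0x1671 = 1011001110001
→ | → 1111011110011 = 7923
0x323 = 0001100100011
→ ^ → 1110111010000 = 7632
3733 = 0111010010101
→ ^ → 1001101000101 = 4933
→ << 1 (mod 2^13) → 0011010001010 = 1674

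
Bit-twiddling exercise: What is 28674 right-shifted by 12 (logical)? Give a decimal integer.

7

28674 = 111000000000010
shift right by 12 → 000000000000111 = 7
(equivalently, floor(28674 / 4096))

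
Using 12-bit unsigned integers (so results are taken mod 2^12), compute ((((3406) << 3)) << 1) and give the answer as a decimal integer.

3406 = 110101001110
→ << 3 (mod 2^12) → 101001110000 = 2672
→ << 1 (mod 2^12) → 010011100000 = 1248

1248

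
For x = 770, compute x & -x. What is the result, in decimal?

2

x = 1100000010 = 770
-x (two's complement) = …0011111110
AND   = 0000000010 = 2
(x & -x isolates the lowest set bit of x.)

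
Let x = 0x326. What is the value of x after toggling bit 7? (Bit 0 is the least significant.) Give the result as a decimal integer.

x = 1100100110
bit 7 is currently 0; toggle it via x ^ (1 << 7) = x ^ 128
→ 1110100110 = 934

934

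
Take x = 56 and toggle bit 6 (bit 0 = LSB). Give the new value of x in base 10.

x = 0000111000
bit 6 is currently 0; toggle it via x ^ (1 << 6) = x ^ 64
→ 0001111000 = 120

120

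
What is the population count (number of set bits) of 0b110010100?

4

n = 110010100
Count the 1s: 1 + 1 + 1 + 1 = 4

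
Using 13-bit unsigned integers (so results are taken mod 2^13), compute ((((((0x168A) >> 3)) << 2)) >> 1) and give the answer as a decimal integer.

0x168A = 1011010001010
→ >> 3 → 0001011010001 = 721
→ << 2 (mod 2^13) → 0101101000100 = 2884
→ >> 1 → 0010110100010 = 1442

1442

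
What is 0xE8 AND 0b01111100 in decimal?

104

0xE8 = 11101000
b = 01111100
AND → 01101000 = 104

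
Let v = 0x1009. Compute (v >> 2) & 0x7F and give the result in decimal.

v = 001000000001001
Shift right by 2: 0010000000010
Mask low 7 bits: 0000010 = 2

2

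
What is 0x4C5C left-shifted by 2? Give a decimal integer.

78192

0x4C5C = 00100110001011100
shift left by 2 → 10011000101110000 = 78192
(equivalently, 19548 × 2^2 = 19548 × 4)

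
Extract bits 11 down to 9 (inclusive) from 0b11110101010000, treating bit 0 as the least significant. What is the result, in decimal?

v = 11110101010000
Shift right by 9: 11110
Mask low 3 bits: 110 = 6

6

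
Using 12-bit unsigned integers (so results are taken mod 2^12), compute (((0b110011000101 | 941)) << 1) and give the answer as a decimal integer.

4058

0b110011000101 = 110011000101
941 = 001110101101
→ | → 111111101101 = 4077
→ << 1 (mod 2^12) → 111111011010 = 4058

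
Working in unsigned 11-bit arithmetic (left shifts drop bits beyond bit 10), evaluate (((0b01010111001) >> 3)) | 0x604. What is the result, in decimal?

0b01010111001 = 01010111001
→ >> 3 → 00001010111 = 87
0x604 = 11000000100
→ | → 11001010111 = 1623

1623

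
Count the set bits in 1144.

1144 = 10001111000
Count the 1s: 1 + 1 + 1 + 1 + 1 = 5

5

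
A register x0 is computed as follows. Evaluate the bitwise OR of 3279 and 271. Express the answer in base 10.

3535

3279 = 110011001111
271 = 000100001111
 OR → 110111001111 = 3535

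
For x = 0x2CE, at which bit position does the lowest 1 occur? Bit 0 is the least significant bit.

0x2CE = 1011001110
Trailing zeros: 1, so the lowest set bit is bit 1 (value 2).

1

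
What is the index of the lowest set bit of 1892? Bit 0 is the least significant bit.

1892 = 11101100100
Trailing zeros: 2, so the lowest set bit is bit 2 (value 4).

2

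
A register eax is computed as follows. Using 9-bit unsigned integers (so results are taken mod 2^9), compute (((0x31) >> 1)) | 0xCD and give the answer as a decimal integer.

0x31 = 000110001
→ >> 1 → 000011000 = 24
0xCD = 011001101
→ | → 011011101 = 221

221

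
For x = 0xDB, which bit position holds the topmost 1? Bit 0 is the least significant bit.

7

0xDB = 11011011
The topmost 1 is at position 7 (since 2^7 = 128 ≤ 219 < 256).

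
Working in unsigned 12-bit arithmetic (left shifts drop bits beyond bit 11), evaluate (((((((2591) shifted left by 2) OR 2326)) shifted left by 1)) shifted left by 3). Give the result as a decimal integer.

2591 = 101000011111
→ shifted left by 2 (mod 2^12) → 100001111100 = 2172
2326 = 100100010110
→ OR → 100101111110 = 2430
→ shifted left by 1 (mod 2^12) → 001011111100 = 764
→ shifted left by 3 (mod 2^12) → 011111100000 = 2016

2016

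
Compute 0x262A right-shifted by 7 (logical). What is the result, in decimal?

0x262A = 10011000101010
shift right by 7 → 00000001001100 = 76
(equivalently, floor(9770 / 128))

76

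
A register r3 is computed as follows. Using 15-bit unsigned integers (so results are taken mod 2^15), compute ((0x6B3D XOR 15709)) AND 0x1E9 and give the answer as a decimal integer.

0x6B3D = 110101100111101
15709 = 011110101011101
→ XOR → 101011001100000 = 22112
0x1E9 = 000000111101001
→ AND → 000000001100000 = 96

96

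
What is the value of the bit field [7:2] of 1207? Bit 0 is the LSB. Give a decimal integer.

v = 10010110111
Shift right by 2: 100101101
Mask low 6 bits: 101101 = 45

45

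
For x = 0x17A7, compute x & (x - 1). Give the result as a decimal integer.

x = 1011110100111 = 6055
x - 1 = 1011110100110
AND   = 1011110100110 = 6054
(x & (x - 1) clears the lowest set bit of x.)

6054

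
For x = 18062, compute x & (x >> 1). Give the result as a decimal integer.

x = 100011010001110 = 18062
x>>1 = 010001101000111
AND  = 000001000000110 = 518
(x & (x >> 1) has a 1 wherever x has two consecutive 1 bits.)

518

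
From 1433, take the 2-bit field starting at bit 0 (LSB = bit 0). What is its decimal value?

1

v = 10110011001
Shift right by 0: 10110011001
Mask low 2 bits: 01 = 1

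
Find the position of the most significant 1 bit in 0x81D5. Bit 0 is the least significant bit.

0x81D5 = 1000000111010101
The topmost 1 is at position 15 (since 2^15 = 32768 ≤ 33237 < 65536).

15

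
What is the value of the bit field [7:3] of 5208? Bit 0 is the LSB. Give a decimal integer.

v = 1010001011000
Shift right by 3: 1010001011
Mask low 5 bits: 01011 = 11

11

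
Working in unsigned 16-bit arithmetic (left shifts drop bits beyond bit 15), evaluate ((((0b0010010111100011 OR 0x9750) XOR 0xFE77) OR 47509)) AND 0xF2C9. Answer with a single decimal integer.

61569

0b0010010111100011 = 0010010111100011
0x9750 = 1001011101010000
→ OR → 1011011111110011 = 47091
0xFE77 = 1111111001110111
→ XOR → 0100100110000100 = 18820
47509 = 1011100110010101
→ OR → 1111100110010101 = 63893
0xF2C9 = 1111001011001001
→ AND → 1111000010000001 = 61569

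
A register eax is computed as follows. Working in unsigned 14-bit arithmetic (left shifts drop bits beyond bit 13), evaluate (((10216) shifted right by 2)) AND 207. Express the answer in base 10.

10216 = 10011111101000
→ shifted right by 2 → 00100111111010 = 2554
207 = 00000011001111
→ AND → 00000011001010 = 202

202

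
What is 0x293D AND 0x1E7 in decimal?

0x293D = 10100100111101
0x1E7 = 00000111100111
AND → 00000100100101 = 293

293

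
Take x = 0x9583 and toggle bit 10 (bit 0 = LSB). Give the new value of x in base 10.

37251

x = 1001010110000011
bit 10 is currently 1; toggle it via x ^ (1 << 10) = x ^ 1024
→ 1001000110000011 = 37251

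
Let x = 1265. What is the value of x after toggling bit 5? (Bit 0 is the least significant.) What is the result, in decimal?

x = 10011110001
bit 5 is currently 1; toggle it via x ^ (1 << 5) = x ^ 32
→ 10011010001 = 1233

1233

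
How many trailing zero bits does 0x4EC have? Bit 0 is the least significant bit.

2

0x4EC = 10011101100
Trailing zeros: 2, so the lowest set bit is bit 2 (value 4).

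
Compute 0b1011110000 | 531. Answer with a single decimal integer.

755

a = 1011110000
531 = 1000010011
 OR → 1011110011 = 755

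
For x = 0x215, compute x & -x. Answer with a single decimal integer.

1

x = 1000010101 = 533
-x (two's complement) = …0111101011
AND   = 0000000001 = 1
(x & -x isolates the lowest set bit of x.)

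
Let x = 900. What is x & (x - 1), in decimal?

x = 1110000100 = 900
x - 1 = 1110000011
AND   = 1110000000 = 896
(x & (x - 1) clears the lowest set bit of x.)

896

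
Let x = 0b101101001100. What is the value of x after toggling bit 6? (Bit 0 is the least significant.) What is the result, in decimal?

2828

x = 101101001100
bit 6 is currently 1; toggle it via x ^ (1 << 6) = x ^ 64
→ 101100001100 = 2828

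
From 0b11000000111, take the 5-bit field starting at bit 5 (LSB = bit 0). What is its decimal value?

v = 11000000111
Shift right by 5: 110000
Mask low 5 bits: 10000 = 16

16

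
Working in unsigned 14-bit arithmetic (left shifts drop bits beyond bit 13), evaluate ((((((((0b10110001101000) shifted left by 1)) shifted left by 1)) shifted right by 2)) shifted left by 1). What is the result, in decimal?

0b10110001101000 = 10110001101000
→ shifted left by 1 (mod 2^14) → 01100011010000 = 6352
→ shifted left by 1 (mod 2^14) → 11000110100000 = 12704
→ shifted right by 2 → 00110001101000 = 3176
→ shifted left by 1 (mod 2^14) → 01100011010000 = 6352

6352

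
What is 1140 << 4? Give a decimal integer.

18240

1140 = 000010001110100
shift left by 4 → 100011101000000 = 18240
(equivalently, 1140 × 2^4 = 1140 × 16)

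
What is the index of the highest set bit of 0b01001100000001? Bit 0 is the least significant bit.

0b01001100000001 = 1001100000001
The topmost 1 is at position 12 (since 2^12 = 4096 ≤ 4865 < 8192).

12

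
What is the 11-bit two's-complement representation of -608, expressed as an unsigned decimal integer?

1440

608 in 11 bits: 01001100000
Invert: 10110011111
Add 1:  10110100000 = 1440
(Check: 2^11 - 608 = 2048 - 608 = 1440.)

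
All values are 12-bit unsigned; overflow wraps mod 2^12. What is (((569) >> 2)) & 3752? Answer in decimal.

569 = 001000111001
→ >> 2 → 000010001110 = 142
3752 = 111010101000
→ & → 000010001000 = 136

136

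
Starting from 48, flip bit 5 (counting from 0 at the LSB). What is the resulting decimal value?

x = 0000110000
bit 5 is currently 1; toggle it via x ^ (1 << 5) = x ^ 32
→ 0000010000 = 16

16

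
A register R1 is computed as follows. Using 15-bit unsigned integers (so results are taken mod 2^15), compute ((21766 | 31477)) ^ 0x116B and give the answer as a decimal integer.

21766 = 101010100000110
31477 = 111101011110101
→ | → 111111111110111 = 32759
0x116B = 001000101101011
→ ^ → 110111010011100 = 28316

28316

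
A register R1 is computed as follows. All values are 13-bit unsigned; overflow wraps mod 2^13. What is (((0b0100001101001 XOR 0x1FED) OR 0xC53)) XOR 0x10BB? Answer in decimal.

3948

0b0100001101001 = 0100001101001
0x1FED = 1111111101101
→ XOR → 1011110000100 = 6020
0xC53 = 0110001010011
→ OR → 1111111010111 = 8151
0x10BB = 1000010111011
→ XOR → 0111101101100 = 3948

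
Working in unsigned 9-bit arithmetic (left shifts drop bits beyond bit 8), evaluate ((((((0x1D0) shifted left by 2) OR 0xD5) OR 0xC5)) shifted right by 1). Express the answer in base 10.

0x1D0 = 111010000
→ shifted left by 2 (mod 2^9) → 101000000 = 320
0xD5 = 011010101
→ OR → 111010101 = 469
0xC5 = 011000101
→ OR → 111010101 = 469
→ shifted right by 1 → 011101010 = 234

234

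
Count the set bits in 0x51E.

6

0x51E = 10100011110
Count the 1s: 1 + 1 + 1 + 1 + 1 + 1 = 6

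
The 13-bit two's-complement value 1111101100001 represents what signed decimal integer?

pattern = 1111101100001 (MSB is 1 ⇒ negative)
Invert: 0000010011110, add 1 → 0000010011111 = 159, so the value is -159.
(Equivalently: 8033 - 2^13 = 8033 - 8192 = -159.)

-159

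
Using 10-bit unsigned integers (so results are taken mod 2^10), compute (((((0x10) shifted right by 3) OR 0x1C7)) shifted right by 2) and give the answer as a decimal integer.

0x10 = 0000010000
→ shifted right by 3 → 0000000010 = 2
0x1C7 = 0111000111
→ OR → 0111000111 = 455
→ shifted right by 2 → 0001110001 = 113

113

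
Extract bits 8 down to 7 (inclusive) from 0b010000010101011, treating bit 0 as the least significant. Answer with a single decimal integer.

v = 010000010101011
Shift right by 7: 01000001
Mask low 2 bits: 01 = 1

1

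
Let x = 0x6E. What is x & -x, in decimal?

x = 1101110 = 110
-x (two's complement) = …0010010
AND   = 0000010 = 2
(x & -x isolates the lowest set bit of x.)

2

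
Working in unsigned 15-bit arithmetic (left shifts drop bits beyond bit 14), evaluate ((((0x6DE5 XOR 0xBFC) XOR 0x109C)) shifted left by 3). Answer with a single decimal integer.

13352

0x6DE5 = 110110111100101
0xBFC = 000101111111100
→ XOR → 110011000011001 = 26137
0x109C = 001000010011100
→ XOR → 111011010000101 = 30341
→ shifted left by 3 (mod 2^15) → 011010000101000 = 13352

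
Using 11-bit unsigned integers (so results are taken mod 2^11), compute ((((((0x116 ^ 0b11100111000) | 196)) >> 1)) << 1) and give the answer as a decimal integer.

0x116 = 00100010110
0b11100111000 = 11100111000
→ ^ → 11000101110 = 1582
196 = 00011000100
→ | → 11011101110 = 1774
→ >> 1 → 01101110111 = 887
→ << 1 (mod 2^11) → 11011101110 = 1774

1774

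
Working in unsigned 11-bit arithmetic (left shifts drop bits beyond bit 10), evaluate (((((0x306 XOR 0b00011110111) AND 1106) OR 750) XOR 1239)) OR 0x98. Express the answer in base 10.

1721

0x306 = 01100000110
0b00011110111 = 00011110111
→ XOR → 01111110001 = 1009
1106 = 10001010010
→ AND → 00001010000 = 80
750 = 01011101110
→ OR → 01011111110 = 766
1239 = 10011010111
→ XOR → 11000101001 = 1577
0x98 = 00010011000
→ OR → 11010111001 = 1721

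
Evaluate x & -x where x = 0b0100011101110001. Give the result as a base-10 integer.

x = 100011101110001 = 18289
-x (two's complement) = …011100010001111
AND   = 000000000000001 = 1
(x & -x isolates the lowest set bit of x.)

1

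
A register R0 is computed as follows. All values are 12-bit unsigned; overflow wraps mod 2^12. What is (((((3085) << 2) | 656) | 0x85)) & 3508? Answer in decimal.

180

3085 = 110000001101
→ << 2 (mod 2^12) → 000000110100 = 52
656 = 001010010000
→ | → 001010110100 = 692
0x85 = 000010000101
→ | → 001010110101 = 693
3508 = 110110110100
→ & → 000010110100 = 180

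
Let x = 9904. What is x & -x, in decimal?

16

x = 10011010110000 = 9904
-x (two's complement) = …01100101010000
AND   = 00000000010000 = 16
(x & -x isolates the lowest set bit of x.)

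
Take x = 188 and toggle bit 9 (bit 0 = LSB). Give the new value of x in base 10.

700

x = 00010111100
bit 9 is currently 0; toggle it via x ^ (1 << 9) = x ^ 512
→ 01010111100 = 700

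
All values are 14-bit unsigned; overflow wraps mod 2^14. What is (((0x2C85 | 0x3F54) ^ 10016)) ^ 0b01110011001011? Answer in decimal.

1086

0x2C85 = 10110010000101
0x3F54 = 11111101010100
→ | → 11111111010101 = 16341
10016 = 10011100100000
→ ^ → 01100011110101 = 6389
0b01110011001011 = 01110011001011
→ ^ → 00010000111110 = 1086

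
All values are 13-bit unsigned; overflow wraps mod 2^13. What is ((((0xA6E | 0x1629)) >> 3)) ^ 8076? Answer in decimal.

0xA6E = 0101001101110
0x1629 = 1011000101001
→ | → 1111001101111 = 7791
→ >> 3 → 0001111001101 = 973
8076 = 1111110001100
→ ^ → 1110001000001 = 7233

7233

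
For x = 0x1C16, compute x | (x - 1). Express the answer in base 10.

7191

x = 1110000010110 = 7190
x - 1 = 1110000010101
OR    = 1110000010111 = 7191
(x | (x - 1) sets all bits below the lowest set bit.)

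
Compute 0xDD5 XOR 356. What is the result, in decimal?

0xDD5 = 110111010101
356 = 000101100100
XOR → 110010110001 = 3249

3249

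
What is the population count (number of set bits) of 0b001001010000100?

n = 1001010000100
Count the 1s: 1 + 1 + 1 + 1 = 4

4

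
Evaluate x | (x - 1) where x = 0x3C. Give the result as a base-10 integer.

x = 111100 = 60
x - 1 = 111011
OR    = 111111 = 63
(x | (x - 1) sets all bits below the lowest set bit.)

63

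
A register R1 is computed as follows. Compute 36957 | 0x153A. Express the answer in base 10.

38271

36957 = 1001000001011101
0x153A = 0001010100111010
 OR → 1001010101111111 = 38271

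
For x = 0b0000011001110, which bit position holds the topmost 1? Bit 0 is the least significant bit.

7

0b0000011001110 = 11001110
The topmost 1 is at position 7 (since 2^7 = 128 ≤ 206 < 256).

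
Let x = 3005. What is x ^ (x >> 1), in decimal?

x = 101110111101 = 3005
x>>1 = 010111011110
XOR  = 111001100011 = 3683
(x ^ (x >> 1) gives the standard binary-reflected Gray code of x.)

3683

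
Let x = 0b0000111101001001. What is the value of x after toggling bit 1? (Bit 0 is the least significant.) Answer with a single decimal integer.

3915

x = 0000111101001001
bit 1 is currently 0; toggle it via x ^ (1 << 1) = x ^ 2
→ 0000111101001011 = 3915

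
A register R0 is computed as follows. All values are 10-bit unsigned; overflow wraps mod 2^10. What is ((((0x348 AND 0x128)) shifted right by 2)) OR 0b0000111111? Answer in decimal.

127

0x348 = 1101001000
0x128 = 0100101000
→ AND → 0100001000 = 264
→ shifted right by 2 → 0001000010 = 66
0b0000111111 = 0000111111
→ OR → 0001111111 = 127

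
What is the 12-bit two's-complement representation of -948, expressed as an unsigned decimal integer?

948 in 12 bits: 001110110100
Invert: 110001001011
Add 1:  110001001100 = 3148
(Check: 2^12 - 948 = 4096 - 948 = 3148.)

3148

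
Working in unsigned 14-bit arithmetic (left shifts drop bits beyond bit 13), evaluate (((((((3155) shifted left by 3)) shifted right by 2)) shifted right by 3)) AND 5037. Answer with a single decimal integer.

3155 = 00110001010011
→ shifted left by 3 (mod 2^14) → 10001010011000 = 8856
→ shifted right by 2 → 00100010100110 = 2214
→ shifted right by 3 → 00000100010100 = 276
5037 = 01001110101101
→ AND → 00000100000100 = 260

260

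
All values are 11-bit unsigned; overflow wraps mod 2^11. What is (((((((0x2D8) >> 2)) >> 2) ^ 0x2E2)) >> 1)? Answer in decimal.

0x2D8 = 01011011000
→ >> 2 → 00010110110 = 182
→ >> 2 → 00000101101 = 45
0x2E2 = 01011100010
→ ^ → 01011001111 = 719
→ >> 1 → 00101100111 = 359

359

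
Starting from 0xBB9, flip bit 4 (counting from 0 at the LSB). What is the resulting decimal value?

x = 0101110111001
bit 4 is currently 1; toggle it via x ^ (1 << 4) = x ^ 16
→ 0101110101001 = 2985

2985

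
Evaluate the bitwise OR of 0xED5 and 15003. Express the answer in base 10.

16095

0xED5 = 00111011010101
15003 = 11101010011011
 OR → 11111011011111 = 16095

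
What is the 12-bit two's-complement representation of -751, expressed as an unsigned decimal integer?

751 in 12 bits: 001011101111
Invert: 110100010000
Add 1:  110100010001 = 3345
(Check: 2^12 - 751 = 4096 - 751 = 3345.)

3345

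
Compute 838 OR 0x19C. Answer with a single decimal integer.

990

838 = 1101000110
0x19C = 0110011100
 OR → 1111011110 = 990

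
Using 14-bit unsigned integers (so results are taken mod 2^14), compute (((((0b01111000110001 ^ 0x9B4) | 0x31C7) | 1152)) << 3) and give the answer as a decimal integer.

15928

0b01111000110001 = 01111000110001
0x9B4 = 00100110110100
→ ^ → 01011110000101 = 6021
0x31C7 = 11000111000111
→ | → 11011111000111 = 14279
1152 = 00010010000000
→ | → 11011111000111 = 14279
→ << 3 (mod 2^14) → 11111000111000 = 15928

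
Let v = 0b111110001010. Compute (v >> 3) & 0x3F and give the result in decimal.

v = 111110001010
Shift right by 3: 111110001
Mask low 6 bits: 110001 = 49

49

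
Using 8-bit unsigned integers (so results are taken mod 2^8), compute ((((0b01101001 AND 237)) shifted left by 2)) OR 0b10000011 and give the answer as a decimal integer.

0b01101001 = 01101001
237 = 11101101
→ AND → 01101001 = 105
→ shifted left by 2 (mod 2^8) → 10100100 = 164
0b10000011 = 10000011
→ OR → 10100111 = 167

167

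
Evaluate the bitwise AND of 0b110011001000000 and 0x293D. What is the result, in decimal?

a = 110011001000000
0x293D = 010100100111101
AND → 010000000000000 = 8192

8192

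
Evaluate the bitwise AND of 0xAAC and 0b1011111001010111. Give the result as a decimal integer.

2564

0xAAC = 0000101010101100
b = 1011111001010111
AND → 0000101000000100 = 2564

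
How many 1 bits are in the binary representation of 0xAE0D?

0xAE0D = 1010111000001101
Count the 1s: 1 + 1 + 1 + 1 + 1 + 1 + 1 + 1 = 8

8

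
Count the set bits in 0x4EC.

0x4EC = 10011101100
Count the 1s: 1 + 1 + 1 + 1 + 1 + 1 = 6

6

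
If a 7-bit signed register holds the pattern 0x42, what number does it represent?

-62

pattern = 1000010 (MSB is 1 ⇒ negative)
Invert: 0111101, add 1 → 0111110 = 62, so the value is -62.
(Equivalently: 66 - 2^7 = 66 - 128 = -62.)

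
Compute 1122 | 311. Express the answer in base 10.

1122 = 10001100010
311 = 00100110111
 OR → 10101110111 = 1399

1399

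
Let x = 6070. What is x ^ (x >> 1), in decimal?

7277

x = 1011110110110 = 6070
x>>1 = 0101111011011
XOR  = 1110001101101 = 7277
(x ^ (x >> 1) gives the standard binary-reflected Gray code of x.)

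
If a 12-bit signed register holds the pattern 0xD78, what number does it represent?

pattern = 110101111000 (MSB is 1 ⇒ negative)
Invert: 001010000111, add 1 → 001010001000 = 648, so the value is -648.
(Equivalently: 3448 - 2^12 = 3448 - 4096 = -648.)

-648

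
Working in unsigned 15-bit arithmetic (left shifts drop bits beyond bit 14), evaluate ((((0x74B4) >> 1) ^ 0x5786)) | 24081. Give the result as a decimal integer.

32733

0x74B4 = 111010010110100
→ >> 1 → 011101001011010 = 14938
0x5786 = 101011110000110
→ ^ → 110110111011100 = 28124
24081 = 101111000010001
→ | → 111111111011101 = 32733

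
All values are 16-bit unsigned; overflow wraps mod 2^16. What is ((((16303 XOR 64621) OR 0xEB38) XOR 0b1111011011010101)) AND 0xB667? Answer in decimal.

5159

16303 = 0011111110101111
64621 = 1111110001101101
→ XOR → 1100001111000010 = 50114
0xEB38 = 1110101100111000
→ OR → 1110101111111010 = 60410
0b1111011011010101 = 1111011011010101
→ XOR → 0001110100101111 = 7471
0xB667 = 1011011001100111
→ AND → 0001010000100111 = 5159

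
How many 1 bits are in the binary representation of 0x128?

0x128 = 100101000
Count the 1s: 1 + 1 + 1 = 3

3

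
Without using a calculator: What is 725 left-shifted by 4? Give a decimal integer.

725 = 00001011010101
shift left by 4 → 10110101010000 = 11600
(equivalently, 725 × 2^4 = 725 × 16)

11600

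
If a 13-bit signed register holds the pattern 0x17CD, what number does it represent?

-2099

pattern = 1011111001101 (MSB is 1 ⇒ negative)
Invert: 0100000110010, add 1 → 0100000110011 = 2099, so the value is -2099.
(Equivalently: 6093 - 2^13 = 6093 - 8192 = -2099.)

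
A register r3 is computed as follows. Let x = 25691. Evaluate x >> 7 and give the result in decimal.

200

25691 = 110010001011011
shift right by 7 → 000000011001000 = 200
(equivalently, floor(25691 / 128))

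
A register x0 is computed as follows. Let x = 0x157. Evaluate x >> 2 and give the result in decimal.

85

0x157 = 101010111
shift right by 2 → 001010101 = 85
(equivalently, floor(343 / 4))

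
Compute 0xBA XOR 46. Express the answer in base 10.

0xBA = 10111010
46 = 00101110
XOR → 10010100 = 148

148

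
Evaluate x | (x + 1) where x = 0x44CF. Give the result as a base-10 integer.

17631

x = 100010011001111 = 17615
x + 1 = 100010011010000
OR    = 100010011011111 = 17631
(x | (x + 1) sets the lowest cleared bit.)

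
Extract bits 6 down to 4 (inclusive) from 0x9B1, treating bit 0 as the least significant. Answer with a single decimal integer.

v = 100110110001
Shift right by 4: 10011011
Mask low 3 bits: 011 = 3

3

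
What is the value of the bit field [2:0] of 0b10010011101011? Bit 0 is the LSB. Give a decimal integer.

v = 10010011101011
Shift right by 0: 10010011101011
Mask low 3 bits: 011 = 3

3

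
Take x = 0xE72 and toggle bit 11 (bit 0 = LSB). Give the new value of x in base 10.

x = 111001110010
bit 11 is currently 1; toggle it via x ^ (1 << 11) = x ^ 2048
→ 011001110010 = 1650

1650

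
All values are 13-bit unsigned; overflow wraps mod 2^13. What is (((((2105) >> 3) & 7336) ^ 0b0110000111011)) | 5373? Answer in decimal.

2105 = 0100000111001
→ >> 3 → 0000100000111 = 263
7336 = 1110010101000
→ & → 0000000000000 = 0
0b0110000111011 = 0110000111011
→ ^ → 0110000111011 = 3131
5373 = 1010011111101
→ | → 1110011111111 = 7423

7423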